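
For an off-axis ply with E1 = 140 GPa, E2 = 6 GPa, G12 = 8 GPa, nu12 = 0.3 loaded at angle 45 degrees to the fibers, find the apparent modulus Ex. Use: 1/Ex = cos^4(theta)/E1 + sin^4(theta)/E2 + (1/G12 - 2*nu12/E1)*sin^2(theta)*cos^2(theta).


cos^4(45) = 0.25, sin^4(45) = 0.25, sin^2(45)*cos^2(45) = 0.25
1/G12 - 2*nu12/E1 = 1/8 - 2*0.3/140 = 0.120714 GPa^-1
1/Ex = 0.25/140 + 0.25/6 + 0.120714*0.25 = 0.073631 GPa^-1
Ex = 13.58 GPa

13.58 GPa


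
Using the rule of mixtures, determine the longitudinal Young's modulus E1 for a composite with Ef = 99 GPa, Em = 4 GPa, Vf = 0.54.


E1 = Ef*Vf + Em*(1-Vf) = 99*0.54 + 4*0.46 = 55.3 GPa

55.3 GPa


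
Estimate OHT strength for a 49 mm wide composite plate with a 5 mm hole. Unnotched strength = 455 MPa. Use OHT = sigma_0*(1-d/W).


OHT = sigma_0*(1-d/W) = 455*(1-5/49) = 408.6 MPa

408.6 MPa


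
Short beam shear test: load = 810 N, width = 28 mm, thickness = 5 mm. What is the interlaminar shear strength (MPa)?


ILSS = 3F/(4bh) = 3*810/(4*28*5) = 4.34 MPa

4.34 MPa


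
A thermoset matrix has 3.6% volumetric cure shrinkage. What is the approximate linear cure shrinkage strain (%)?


Linear shrinkage ≈ vol_shrink/3 = 3.6/3 = 1.2%

1.2%


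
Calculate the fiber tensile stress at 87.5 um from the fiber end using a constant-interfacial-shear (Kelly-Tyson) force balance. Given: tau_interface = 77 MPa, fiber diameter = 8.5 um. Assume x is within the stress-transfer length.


Force balance: sigma_f * (pi*d^2/4) = tau * (pi*d) * x  ->  sigma_f = 4 * tau * x / d
sigma_f = 4 * 77 * 87.5 / 8.5 = 3170.6 MPa

3170.6 MPa


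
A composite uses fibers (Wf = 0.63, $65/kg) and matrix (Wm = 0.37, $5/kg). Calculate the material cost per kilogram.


Cost = cost_f*Wf + cost_m*Wm = 65*0.63 + 5*0.37 = $42.8/kg

$42.8/kg


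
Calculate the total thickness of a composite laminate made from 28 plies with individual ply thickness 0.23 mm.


h = n * t_ply = 28 * 0.23 = 6.44 mm

6.44 mm


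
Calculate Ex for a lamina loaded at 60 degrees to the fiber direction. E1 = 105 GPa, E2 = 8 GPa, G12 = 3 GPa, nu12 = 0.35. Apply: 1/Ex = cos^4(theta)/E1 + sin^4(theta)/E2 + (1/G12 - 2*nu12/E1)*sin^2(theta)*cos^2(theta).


cos^4(60) = 0.0625, sin^4(60) = 0.5625, sin^2(60)*cos^2(60) = 0.1875
1/G12 - 2*nu12/E1 = 1/3 - 2*0.35/105 = 0.326667 GPa^-1
1/Ex = 0.0625/105 + 0.5625/8 + 0.326667*0.1875 = 0.1321577 GPa^-1
Ex = 7.57 GPa

7.57 GPa


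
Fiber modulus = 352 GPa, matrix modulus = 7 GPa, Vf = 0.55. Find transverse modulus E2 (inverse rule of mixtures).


1/E2 = Vf/Ef + (1-Vf)/Em = 0.55/352 + 0.45/7
E2 = 15.19 GPa

15.19 GPa


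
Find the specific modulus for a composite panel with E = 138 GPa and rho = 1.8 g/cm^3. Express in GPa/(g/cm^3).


Specific stiffness = E/rho = 138/1.8 = 76.7 GPa/(g/cm^3)

76.7 GPa/(g/cm^3)


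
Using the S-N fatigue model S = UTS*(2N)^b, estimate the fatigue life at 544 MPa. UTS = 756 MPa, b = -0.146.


N = 0.5 * (S/UTS)^(1/b) = 0.5 * (544/756)^(1/-0.146) = 4.7631 cycles

4.7631 cycles


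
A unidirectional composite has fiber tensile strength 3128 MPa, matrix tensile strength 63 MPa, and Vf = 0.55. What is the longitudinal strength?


sigma_1 = sigma_f*Vf + sigma_m*(1-Vf) = 3128*0.55 + 63*0.45 = 1748.8 MPa

1748.8 MPa


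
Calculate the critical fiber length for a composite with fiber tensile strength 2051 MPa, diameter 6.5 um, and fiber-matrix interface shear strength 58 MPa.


Lc = sigma_f * d / (2 * tau_i) = 2051 * 6.5 / (2 * 58) = 114.9 um

114.9 um


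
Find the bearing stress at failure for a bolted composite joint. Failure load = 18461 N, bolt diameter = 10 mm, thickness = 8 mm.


sigma_br = F/(d*h) = 18461/(10*8) = 230.8 MPa

230.8 MPa


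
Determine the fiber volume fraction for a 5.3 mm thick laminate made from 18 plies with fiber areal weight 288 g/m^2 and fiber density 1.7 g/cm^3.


Vf = n * FAW / (rho_f * h * 1000) = 18 * 288 / (1.7 * 5.3 * 1000) = 0.5754

0.5754


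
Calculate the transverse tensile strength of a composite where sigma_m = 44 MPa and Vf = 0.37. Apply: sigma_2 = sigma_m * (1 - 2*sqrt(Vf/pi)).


factor = 1 - 2*sqrt(0.37/pi) = 0.3136
sigma_2 = 44 * 0.3136 = 13.8 MPa

13.8 MPa


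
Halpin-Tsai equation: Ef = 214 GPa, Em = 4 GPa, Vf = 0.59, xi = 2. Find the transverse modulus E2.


eta = (Ef/Em - 1)/(Ef/Em + xi) = (53.5 - 1)/(53.5 + 2) = 0.9459
E2 = Em*(1+xi*eta*Vf)/(1-eta*Vf) = 19.16 GPa

19.16 GPa


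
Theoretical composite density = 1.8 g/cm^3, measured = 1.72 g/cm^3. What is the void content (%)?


Void% = (rho_theo - rho_actual)/rho_theo * 100 = (1.8 - 1.72)/1.8 * 100 = 4.44%

4.44%


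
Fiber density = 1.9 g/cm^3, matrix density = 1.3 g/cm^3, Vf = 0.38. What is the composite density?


rho_c = rho_f*Vf + rho_m*(1-Vf) = 1.9*0.38 + 1.3*0.62 = 1.528 g/cm^3

1.528 g/cm^3


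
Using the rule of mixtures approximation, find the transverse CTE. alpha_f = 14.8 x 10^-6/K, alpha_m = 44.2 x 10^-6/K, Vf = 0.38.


alpha_2 = alpha_f*Vf + alpha_m*(1-Vf) = 14.8*0.38 + 44.2*0.62 = 33.0 x 10^-6/K

33.0 x 10^-6/K


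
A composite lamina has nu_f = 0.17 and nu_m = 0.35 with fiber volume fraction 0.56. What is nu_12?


nu_12 = nu_f*Vf + nu_m*(1-Vf) = 0.17*0.56 + 0.35*0.44 = 0.2492

0.2492


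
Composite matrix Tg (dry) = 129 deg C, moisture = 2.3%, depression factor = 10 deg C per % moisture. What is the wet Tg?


Tg_wet = Tg_dry - k*moisture = 129 - 10*2.3 = 106.0 deg C

106.0 deg C


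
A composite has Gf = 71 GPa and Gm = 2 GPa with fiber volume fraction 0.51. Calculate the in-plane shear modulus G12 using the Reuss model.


1/G12 = Vf/Gf + (1-Vf)/Gm = 0.51/71 + 0.49/2
G12 = 3.97 GPa

3.97 GPa


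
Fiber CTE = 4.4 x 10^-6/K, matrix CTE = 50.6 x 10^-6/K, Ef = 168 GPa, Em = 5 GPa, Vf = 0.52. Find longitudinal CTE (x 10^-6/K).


E1 = Ef*Vf + Em*(1-Vf) = 89.76
alpha_1 = (alpha_f*Ef*Vf + alpha_m*Em*(1-Vf))/E1 = 5.64 x 10^-6/K

5.64 x 10^-6/K


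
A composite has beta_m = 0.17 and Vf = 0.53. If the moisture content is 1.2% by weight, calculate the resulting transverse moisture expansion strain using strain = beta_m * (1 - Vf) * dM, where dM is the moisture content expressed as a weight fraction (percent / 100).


dM = 1.2/100 = 0.012
strain = beta_m * (1-Vf) * dM = 0.17 * 0.47 * 0.012 = 0.0009588

0.0009588


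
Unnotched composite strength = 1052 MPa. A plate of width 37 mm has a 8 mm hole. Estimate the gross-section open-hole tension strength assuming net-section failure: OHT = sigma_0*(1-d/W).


OHT = sigma_0*(1-d/W) = 1052*(1-8/37) = 824.5 MPa

824.5 MPa


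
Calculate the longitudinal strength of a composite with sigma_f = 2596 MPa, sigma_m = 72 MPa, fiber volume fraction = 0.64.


sigma_1 = sigma_f*Vf + sigma_m*(1-Vf) = 2596*0.64 + 72*0.36 = 1687.4 MPa

1687.4 MPa


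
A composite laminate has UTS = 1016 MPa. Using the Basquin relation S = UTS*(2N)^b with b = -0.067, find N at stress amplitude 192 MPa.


N = 0.5 * (S/UTS)^(1/b) = 0.5 * (192/1016)^(1/-0.067) = 3.1540e+10 cycles

3.1540e+10 cycles


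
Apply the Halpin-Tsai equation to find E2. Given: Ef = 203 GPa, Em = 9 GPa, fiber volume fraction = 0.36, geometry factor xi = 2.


eta = (Ef/Em - 1)/(Ef/Em + xi) = (22.5556 - 1)/(22.5556 + 2) = 0.8778
E2 = Em*(1+xi*eta*Vf)/(1-eta*Vf) = 21.47 GPa

21.47 GPa


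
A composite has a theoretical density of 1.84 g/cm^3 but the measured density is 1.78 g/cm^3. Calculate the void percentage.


Void% = (rho_theo - rho_actual)/rho_theo * 100 = (1.84 - 1.78)/1.84 * 100 = 3.26%

3.26%


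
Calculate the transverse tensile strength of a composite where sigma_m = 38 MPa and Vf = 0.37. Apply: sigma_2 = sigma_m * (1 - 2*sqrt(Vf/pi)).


factor = 1 - 2*sqrt(0.37/pi) = 0.3136
sigma_2 = 38 * 0.3136 = 11.92 MPa

11.92 MPa


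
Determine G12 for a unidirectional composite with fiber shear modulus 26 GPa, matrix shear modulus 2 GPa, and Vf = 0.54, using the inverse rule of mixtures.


1/G12 = Vf/Gf + (1-Vf)/Gm = 0.54/26 + 0.46/2
G12 = 3.99 GPa

3.99 GPa


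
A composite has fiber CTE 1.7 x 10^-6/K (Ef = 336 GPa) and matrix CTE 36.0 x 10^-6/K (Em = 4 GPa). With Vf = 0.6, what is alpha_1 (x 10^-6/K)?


E1 = Ef*Vf + Em*(1-Vf) = 203.2
alpha_1 = (alpha_f*Ef*Vf + alpha_m*Em*(1-Vf))/E1 = 1.97 x 10^-6/K

1.97 x 10^-6/K


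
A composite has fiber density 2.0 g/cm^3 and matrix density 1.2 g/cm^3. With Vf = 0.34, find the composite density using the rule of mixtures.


rho_c = rho_f*Vf + rho_m*(1-Vf) = 2.0*0.34 + 1.2*0.66 = 1.472 g/cm^3

1.472 g/cm^3


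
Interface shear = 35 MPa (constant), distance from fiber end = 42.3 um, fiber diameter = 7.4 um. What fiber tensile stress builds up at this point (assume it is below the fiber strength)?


Force balance: sigma_f * (pi*d^2/4) = tau * (pi*d) * x  ->  sigma_f = 4 * tau * x / d
sigma_f = 4 * 35 * 42.3 / 7.4 = 800.3 MPa

800.3 MPa


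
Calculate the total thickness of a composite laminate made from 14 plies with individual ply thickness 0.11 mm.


h = n * t_ply = 14 * 0.11 = 1.54 mm

1.54 mm


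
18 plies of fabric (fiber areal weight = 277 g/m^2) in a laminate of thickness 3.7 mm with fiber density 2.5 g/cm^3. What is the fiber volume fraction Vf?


Vf = n * FAW / (rho_f * h * 1000) = 18 * 277 / (2.5 * 3.7 * 1000) = 0.539

0.539


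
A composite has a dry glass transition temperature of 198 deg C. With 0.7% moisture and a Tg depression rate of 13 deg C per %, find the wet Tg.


Tg_wet = Tg_dry - k*moisture = 198 - 13*0.7 = 188.9 deg C

188.9 deg C


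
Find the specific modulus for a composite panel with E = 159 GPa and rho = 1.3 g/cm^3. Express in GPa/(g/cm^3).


Specific stiffness = E/rho = 159/1.3 = 122.3 GPa/(g/cm^3)

122.3 GPa/(g/cm^3)


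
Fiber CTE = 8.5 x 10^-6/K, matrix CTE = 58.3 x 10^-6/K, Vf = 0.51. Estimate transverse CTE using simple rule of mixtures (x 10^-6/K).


alpha_2 = alpha_f*Vf + alpha_m*(1-Vf) = 8.5*0.51 + 58.3*0.49 = 32.9 x 10^-6/K

32.9 x 10^-6/K


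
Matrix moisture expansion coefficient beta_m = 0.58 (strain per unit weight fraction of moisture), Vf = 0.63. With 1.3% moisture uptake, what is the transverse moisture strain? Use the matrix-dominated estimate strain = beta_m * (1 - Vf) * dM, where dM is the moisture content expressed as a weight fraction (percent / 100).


dM = 1.3/100 = 0.013
strain = beta_m * (1-Vf) * dM = 0.58 * 0.37 * 0.013 = 0.0027898

0.0027898


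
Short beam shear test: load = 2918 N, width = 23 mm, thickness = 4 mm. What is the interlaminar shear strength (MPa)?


ILSS = 3F/(4bh) = 3*2918/(4*23*4) = 23.79 MPa

23.79 MPa


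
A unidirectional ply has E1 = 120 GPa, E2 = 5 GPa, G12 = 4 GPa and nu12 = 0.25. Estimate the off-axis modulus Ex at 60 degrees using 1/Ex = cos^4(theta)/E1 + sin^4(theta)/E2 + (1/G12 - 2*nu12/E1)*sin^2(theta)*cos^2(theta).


cos^4(60) = 0.0625, sin^4(60) = 0.5625, sin^2(60)*cos^2(60) = 0.1875
1/G12 - 2*nu12/E1 = 1/4 - 2*0.25/120 = 0.245833 GPa^-1
1/Ex = 0.0625/120 + 0.5625/5 + 0.245833*0.1875 = 0.1591146 GPa^-1
Ex = 6.28 GPa

6.28 GPa


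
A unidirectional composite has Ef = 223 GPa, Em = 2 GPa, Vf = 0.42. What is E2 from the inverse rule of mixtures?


1/E2 = Vf/Ef + (1-Vf)/Em = 0.42/223 + 0.58/2
E2 = 3.43 GPa

3.43 GPa


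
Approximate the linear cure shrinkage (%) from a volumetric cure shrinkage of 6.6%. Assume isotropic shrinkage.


Linear shrinkage ≈ vol_shrink/3 = 6.6/3 = 2.2%

2.2%


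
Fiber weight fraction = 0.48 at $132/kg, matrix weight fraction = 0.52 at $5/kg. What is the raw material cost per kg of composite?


Cost = cost_f*Wf + cost_m*Wm = 132*0.48 + 5*0.52 = $65.96/kg

$65.96/kg


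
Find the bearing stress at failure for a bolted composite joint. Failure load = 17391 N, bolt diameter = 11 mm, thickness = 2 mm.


sigma_br = F/(d*h) = 17391/(11*2) = 790.5 MPa

790.5 MPa


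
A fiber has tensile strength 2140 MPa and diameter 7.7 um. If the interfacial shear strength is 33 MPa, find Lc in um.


Lc = sigma_f * d / (2 * tau_i) = 2140 * 7.7 / (2 * 33) = 249.7 um

249.7 um


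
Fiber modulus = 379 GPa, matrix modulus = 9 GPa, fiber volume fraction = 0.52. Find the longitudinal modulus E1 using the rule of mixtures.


E1 = Ef*Vf + Em*(1-Vf) = 379*0.52 + 9*0.48 = 201.4 GPa

201.4 GPa


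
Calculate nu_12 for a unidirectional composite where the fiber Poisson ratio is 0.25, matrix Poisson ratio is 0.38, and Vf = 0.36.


nu_12 = nu_f*Vf + nu_m*(1-Vf) = 0.25*0.36 + 0.38*0.64 = 0.3332

0.3332


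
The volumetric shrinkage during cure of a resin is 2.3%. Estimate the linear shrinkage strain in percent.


Linear shrinkage ≈ vol_shrink/3 = 2.3/3 = 0.767%

0.767%


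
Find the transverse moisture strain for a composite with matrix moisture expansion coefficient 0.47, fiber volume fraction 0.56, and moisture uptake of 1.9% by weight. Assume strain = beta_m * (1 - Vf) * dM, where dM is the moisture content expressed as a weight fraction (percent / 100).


dM = 1.9/100 = 0.019
strain = beta_m * (1-Vf) * dM = 0.47 * 0.44 * 0.019 = 0.0039292

0.0039292


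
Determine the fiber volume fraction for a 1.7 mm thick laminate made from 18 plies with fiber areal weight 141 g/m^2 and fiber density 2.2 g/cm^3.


Vf = n * FAW / (rho_f * h * 1000) = 18 * 141 / (2.2 * 1.7 * 1000) = 0.6786

0.6786


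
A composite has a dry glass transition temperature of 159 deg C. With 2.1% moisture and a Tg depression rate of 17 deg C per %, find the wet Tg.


Tg_wet = Tg_dry - k*moisture = 159 - 17*2.1 = 123.3 deg C

123.3 deg C


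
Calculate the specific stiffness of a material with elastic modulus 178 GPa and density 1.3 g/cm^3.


Specific stiffness = E/rho = 178/1.3 = 136.9 GPa/(g/cm^3)

136.9 GPa/(g/cm^3)


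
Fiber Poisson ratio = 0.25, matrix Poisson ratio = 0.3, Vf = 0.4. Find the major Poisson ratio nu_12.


nu_12 = nu_f*Vf + nu_m*(1-Vf) = 0.25*0.4 + 0.3*0.6 = 0.28

0.28


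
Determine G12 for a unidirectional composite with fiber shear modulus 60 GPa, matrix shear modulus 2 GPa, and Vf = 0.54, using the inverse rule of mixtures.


1/G12 = Vf/Gf + (1-Vf)/Gm = 0.54/60 + 0.46/2
G12 = 4.18 GPa

4.18 GPa


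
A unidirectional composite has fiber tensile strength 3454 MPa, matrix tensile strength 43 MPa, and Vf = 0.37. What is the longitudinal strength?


sigma_1 = sigma_f*Vf + sigma_m*(1-Vf) = 3454*0.37 + 43*0.63 = 1305.1 MPa

1305.1 MPa


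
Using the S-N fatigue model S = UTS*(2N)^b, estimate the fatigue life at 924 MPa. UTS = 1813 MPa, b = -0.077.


N = 0.5 * (S/UTS)^(1/b) = 0.5 * (924/1813)^(1/-0.077) = 3166.6801 cycles

3166.6801 cycles


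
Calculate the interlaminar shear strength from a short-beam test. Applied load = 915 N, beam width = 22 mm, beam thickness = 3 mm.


ILSS = 3F/(4bh) = 3*915/(4*22*3) = 10.4 MPa

10.4 MPa


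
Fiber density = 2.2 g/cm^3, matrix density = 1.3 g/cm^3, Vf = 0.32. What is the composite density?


rho_c = rho_f*Vf + rho_m*(1-Vf) = 2.2*0.32 + 1.3*0.68 = 1.588 g/cm^3

1.588 g/cm^3


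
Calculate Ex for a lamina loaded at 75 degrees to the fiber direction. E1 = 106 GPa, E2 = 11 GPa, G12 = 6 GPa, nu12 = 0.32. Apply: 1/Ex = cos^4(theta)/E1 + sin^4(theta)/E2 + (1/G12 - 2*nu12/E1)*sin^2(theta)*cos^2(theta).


cos^4(75) = 0.004487, sin^4(75) = 0.870513, sin^2(75)*cos^2(75) = 0.0625
1/G12 - 2*nu12/E1 = 1/6 - 2*0.32/106 = 0.160629 GPa^-1
1/Ex = 0.004487/106 + 0.870513/11 + 0.160629*0.0625 = 0.0892192 GPa^-1
Ex = 11.21 GPa

11.21 GPa


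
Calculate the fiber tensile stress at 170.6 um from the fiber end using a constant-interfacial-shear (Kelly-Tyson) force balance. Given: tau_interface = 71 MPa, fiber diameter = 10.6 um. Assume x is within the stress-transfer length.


Force balance: sigma_f * (pi*d^2/4) = tau * (pi*d) * x  ->  sigma_f = 4 * tau * x / d
sigma_f = 4 * 71 * 170.6 / 10.6 = 4570.8 MPa

4570.8 MPa


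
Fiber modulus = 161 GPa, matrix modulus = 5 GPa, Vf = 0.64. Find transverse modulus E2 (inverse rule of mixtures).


1/E2 = Vf/Ef + (1-Vf)/Em = 0.64/161 + 0.36/5
E2 = 13.16 GPa

13.16 GPa


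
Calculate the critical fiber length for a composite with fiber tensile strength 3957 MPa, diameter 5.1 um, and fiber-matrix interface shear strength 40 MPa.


Lc = sigma_f * d / (2 * tau_i) = 3957 * 5.1 / (2 * 40) = 252.3 um

252.3 um


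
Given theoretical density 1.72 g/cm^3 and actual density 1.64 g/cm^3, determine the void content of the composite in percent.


Void% = (rho_theo - rho_actual)/rho_theo * 100 = (1.72 - 1.64)/1.72 * 100 = 4.65%

4.65%


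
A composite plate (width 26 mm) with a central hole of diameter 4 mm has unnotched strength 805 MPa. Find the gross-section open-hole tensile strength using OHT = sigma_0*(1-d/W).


OHT = sigma_0*(1-d/W) = 805*(1-4/26) = 681.2 MPa

681.2 MPa


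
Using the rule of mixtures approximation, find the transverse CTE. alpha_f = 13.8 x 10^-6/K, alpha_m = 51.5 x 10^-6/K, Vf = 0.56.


alpha_2 = alpha_f*Vf + alpha_m*(1-Vf) = 13.8*0.56 + 51.5*0.44 = 30.4 x 10^-6/K

30.4 x 10^-6/K


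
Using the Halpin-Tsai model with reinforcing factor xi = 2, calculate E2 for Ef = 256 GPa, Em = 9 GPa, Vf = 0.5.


eta = (Ef/Em - 1)/(Ef/Em + xi) = (28.4444 - 1)/(28.4444 + 2) = 0.9015
E2 = Em*(1+xi*eta*Vf)/(1-eta*Vf) = 31.16 GPa

31.16 GPa


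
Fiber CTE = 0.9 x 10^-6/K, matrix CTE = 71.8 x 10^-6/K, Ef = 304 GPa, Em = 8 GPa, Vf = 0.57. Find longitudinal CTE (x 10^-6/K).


E1 = Ef*Vf + Em*(1-Vf) = 176.72
alpha_1 = (alpha_f*Ef*Vf + alpha_m*Em*(1-Vf))/E1 = 2.28 x 10^-6/K

2.28 x 10^-6/K


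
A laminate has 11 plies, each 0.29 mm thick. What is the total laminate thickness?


h = n * t_ply = 11 * 0.29 = 3.19 mm

3.19 mm


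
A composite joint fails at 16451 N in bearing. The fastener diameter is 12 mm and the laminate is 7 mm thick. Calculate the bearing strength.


sigma_br = F/(d*h) = 16451/(12*7) = 195.8 MPa

195.8 MPa


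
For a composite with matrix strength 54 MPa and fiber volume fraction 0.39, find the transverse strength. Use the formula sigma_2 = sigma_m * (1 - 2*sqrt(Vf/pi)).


factor = 1 - 2*sqrt(0.39/pi) = 0.2953
sigma_2 = 54 * 0.2953 = 15.95 MPa

15.95 MPa


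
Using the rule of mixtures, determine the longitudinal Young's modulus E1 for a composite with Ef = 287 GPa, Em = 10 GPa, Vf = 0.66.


E1 = Ef*Vf + Em*(1-Vf) = 287*0.66 + 10*0.34 = 192.82 GPa

192.82 GPa


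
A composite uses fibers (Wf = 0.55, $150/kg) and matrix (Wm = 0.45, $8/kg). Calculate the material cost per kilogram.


Cost = cost_f*Wf + cost_m*Wm = 150*0.55 + 8*0.45 = $86.1/kg

$86.1/kg


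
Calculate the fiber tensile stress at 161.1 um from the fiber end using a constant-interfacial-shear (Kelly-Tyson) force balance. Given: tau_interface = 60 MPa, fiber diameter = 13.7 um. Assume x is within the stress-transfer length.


Force balance: sigma_f * (pi*d^2/4) = tau * (pi*d) * x  ->  sigma_f = 4 * tau * x / d
sigma_f = 4 * 60 * 161.1 / 13.7 = 2822.2 MPa

2822.2 MPa


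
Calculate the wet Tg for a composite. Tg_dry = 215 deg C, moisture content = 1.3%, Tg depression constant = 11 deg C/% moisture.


Tg_wet = Tg_dry - k*moisture = 215 - 11*1.3 = 200.7 deg C

200.7 deg C


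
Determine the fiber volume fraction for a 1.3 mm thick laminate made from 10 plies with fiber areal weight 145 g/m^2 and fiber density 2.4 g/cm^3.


Vf = n * FAW / (rho_f * h * 1000) = 10 * 145 / (2.4 * 1.3 * 1000) = 0.4647

0.4647


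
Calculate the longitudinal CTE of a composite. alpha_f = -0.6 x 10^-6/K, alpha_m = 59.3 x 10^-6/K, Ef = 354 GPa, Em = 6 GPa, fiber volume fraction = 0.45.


E1 = Ef*Vf + Em*(1-Vf) = 162.6
alpha_1 = (alpha_f*Ef*Vf + alpha_m*Em*(1-Vf))/E1 = 0.62 x 10^-6/K

0.62 x 10^-6/K


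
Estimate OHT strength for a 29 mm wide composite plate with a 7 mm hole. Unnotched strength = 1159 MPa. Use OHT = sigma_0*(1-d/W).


OHT = sigma_0*(1-d/W) = 1159*(1-7/29) = 879.2 MPa

879.2 MPa


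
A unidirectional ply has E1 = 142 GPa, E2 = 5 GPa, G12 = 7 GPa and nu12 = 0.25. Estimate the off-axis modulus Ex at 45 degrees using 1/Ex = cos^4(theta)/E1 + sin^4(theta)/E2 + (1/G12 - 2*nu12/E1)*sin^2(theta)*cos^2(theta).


cos^4(45) = 0.25, sin^4(45) = 0.25, sin^2(45)*cos^2(45) = 0.25
1/G12 - 2*nu12/E1 = 1/7 - 2*0.25/142 = 0.139336 GPa^-1
1/Ex = 0.25/142 + 0.25/5 + 0.139336*0.25 = 0.0865946 GPa^-1
Ex = 11.55 GPa

11.55 GPa


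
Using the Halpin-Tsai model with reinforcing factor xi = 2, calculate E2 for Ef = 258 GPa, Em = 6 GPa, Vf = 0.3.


eta = (Ef/Em - 1)/(Ef/Em + xi) = (43.0 - 1)/(43.0 + 2) = 0.9333
E2 = Em*(1+xi*eta*Vf)/(1-eta*Vf) = 13.0 GPa

13.0 GPa


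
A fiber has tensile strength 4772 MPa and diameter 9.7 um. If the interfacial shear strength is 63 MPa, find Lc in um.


Lc = sigma_f * d / (2 * tau_i) = 4772 * 9.7 / (2 * 63) = 367.4 um

367.4 um


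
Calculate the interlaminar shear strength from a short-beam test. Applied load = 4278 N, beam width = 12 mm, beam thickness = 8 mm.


ILSS = 3F/(4bh) = 3*4278/(4*12*8) = 33.42 MPa

33.42 MPa


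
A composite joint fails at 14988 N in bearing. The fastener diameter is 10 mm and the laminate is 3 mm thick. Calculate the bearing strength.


sigma_br = F/(d*h) = 14988/(10*3) = 499.6 MPa

499.6 MPa


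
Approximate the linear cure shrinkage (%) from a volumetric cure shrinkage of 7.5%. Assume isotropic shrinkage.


Linear shrinkage ≈ vol_shrink/3 = 7.5/3 = 2.5%

2.5%


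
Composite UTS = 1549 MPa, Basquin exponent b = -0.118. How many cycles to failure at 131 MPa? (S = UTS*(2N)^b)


N = 0.5 * (S/UTS)^(1/b) = 0.5 * (131/1549)^(1/-0.118) = 6.1706e+08 cycles

6.1706e+08 cycles


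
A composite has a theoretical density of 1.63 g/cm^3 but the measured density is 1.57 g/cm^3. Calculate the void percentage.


Void% = (rho_theo - rho_actual)/rho_theo * 100 = (1.63 - 1.57)/1.63 * 100 = 3.68%

3.68%


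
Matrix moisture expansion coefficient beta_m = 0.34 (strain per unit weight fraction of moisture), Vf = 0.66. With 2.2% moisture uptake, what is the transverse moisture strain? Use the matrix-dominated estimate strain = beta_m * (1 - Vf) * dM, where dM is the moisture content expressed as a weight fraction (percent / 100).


dM = 2.2/100 = 0.022
strain = beta_m * (1-Vf) * dM = 0.34 * 0.34 * 0.022 = 0.0025432

0.0025432


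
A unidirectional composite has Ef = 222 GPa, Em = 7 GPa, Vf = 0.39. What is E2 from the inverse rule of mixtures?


1/E2 = Vf/Ef + (1-Vf)/Em = 0.39/222 + 0.61/7
E2 = 11.25 GPa

11.25 GPa


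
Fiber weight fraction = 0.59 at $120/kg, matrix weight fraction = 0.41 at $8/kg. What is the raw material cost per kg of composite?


Cost = cost_f*Wf + cost_m*Wm = 120*0.59 + 8*0.41 = $74.08/kg

$74.08/kg


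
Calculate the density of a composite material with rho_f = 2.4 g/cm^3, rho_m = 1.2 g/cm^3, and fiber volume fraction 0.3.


rho_c = rho_f*Vf + rho_m*(1-Vf) = 2.4*0.3 + 1.2*0.7 = 1.56 g/cm^3

1.56 g/cm^3


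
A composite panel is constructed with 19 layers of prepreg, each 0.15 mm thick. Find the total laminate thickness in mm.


h = n * t_ply = 19 * 0.15 = 2.85 mm

2.85 mm


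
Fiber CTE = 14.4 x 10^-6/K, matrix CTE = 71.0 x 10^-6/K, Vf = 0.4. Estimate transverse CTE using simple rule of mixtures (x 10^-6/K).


alpha_2 = alpha_f*Vf + alpha_m*(1-Vf) = 14.4*0.4 + 71.0*0.6 = 48.4 x 10^-6/K

48.4 x 10^-6/K


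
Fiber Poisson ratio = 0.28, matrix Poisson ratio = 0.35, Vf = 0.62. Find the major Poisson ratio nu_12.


nu_12 = nu_f*Vf + nu_m*(1-Vf) = 0.28*0.62 + 0.35*0.38 = 0.3066

0.3066


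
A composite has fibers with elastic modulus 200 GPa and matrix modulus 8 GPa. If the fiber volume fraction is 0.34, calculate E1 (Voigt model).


E1 = Ef*Vf + Em*(1-Vf) = 200*0.34 + 8*0.66 = 73.28 GPa

73.28 GPa


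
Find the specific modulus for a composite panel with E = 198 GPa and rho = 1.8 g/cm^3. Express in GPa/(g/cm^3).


Specific stiffness = E/rho = 198/1.8 = 110.0 GPa/(g/cm^3)

110.0 GPa/(g/cm^3)


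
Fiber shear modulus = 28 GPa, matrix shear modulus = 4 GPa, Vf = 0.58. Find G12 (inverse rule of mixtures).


1/G12 = Vf/Gf + (1-Vf)/Gm = 0.58/28 + 0.42/4
G12 = 7.95 GPa

7.95 GPa


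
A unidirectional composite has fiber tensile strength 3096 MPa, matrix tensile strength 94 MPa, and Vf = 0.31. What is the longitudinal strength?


sigma_1 = sigma_f*Vf + sigma_m*(1-Vf) = 3096*0.31 + 94*0.69 = 1024.6 MPa

1024.6 MPa


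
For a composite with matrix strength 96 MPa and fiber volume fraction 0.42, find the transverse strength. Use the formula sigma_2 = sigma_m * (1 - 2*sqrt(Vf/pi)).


factor = 1 - 2*sqrt(0.42/pi) = 0.2687
sigma_2 = 96 * 0.2687 = 25.8 MPa

25.8 MPa


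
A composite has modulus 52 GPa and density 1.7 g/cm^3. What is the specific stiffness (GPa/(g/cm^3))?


Specific stiffness = E/rho = 52/1.7 = 30.6 GPa/(g/cm^3)

30.6 GPa/(g/cm^3)


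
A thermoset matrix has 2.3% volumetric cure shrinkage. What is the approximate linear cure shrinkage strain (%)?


Linear shrinkage ≈ vol_shrink/3 = 2.3/3 = 0.767%

0.767%


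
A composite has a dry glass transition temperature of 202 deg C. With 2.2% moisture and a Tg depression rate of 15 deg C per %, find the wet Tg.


Tg_wet = Tg_dry - k*moisture = 202 - 15*2.2 = 169.0 deg C

169.0 deg C


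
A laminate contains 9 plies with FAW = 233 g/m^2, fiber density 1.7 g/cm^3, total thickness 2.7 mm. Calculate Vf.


Vf = n * FAW / (rho_f * h * 1000) = 9 * 233 / (1.7 * 2.7 * 1000) = 0.4569

0.4569


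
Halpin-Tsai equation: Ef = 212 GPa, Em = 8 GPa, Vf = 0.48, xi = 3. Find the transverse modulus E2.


eta = (Ef/Em - 1)/(Ef/Em + xi) = (26.5 - 1)/(26.5 + 3) = 0.8644
E2 = Em*(1+xi*eta*Vf)/(1-eta*Vf) = 30.69 GPa

30.69 GPa


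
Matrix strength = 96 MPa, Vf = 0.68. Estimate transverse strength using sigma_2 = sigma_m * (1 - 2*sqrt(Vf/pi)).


factor = 1 - 2*sqrt(0.68/pi) = 0.0695
sigma_2 = 96 * 0.0695 = 6.67 MPa

6.67 MPa


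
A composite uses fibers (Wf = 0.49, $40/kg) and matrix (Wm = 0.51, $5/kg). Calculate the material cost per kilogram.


Cost = cost_f*Wf + cost_m*Wm = 40*0.49 + 5*0.51 = $22.15/kg

$22.15/kg


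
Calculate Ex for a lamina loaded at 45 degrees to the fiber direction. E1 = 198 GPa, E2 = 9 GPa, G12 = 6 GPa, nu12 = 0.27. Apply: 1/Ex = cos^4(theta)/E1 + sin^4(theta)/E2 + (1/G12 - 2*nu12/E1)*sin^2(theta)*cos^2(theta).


cos^4(45) = 0.25, sin^4(45) = 0.25, sin^2(45)*cos^2(45) = 0.25
1/G12 - 2*nu12/E1 = 1/6 - 2*0.27/198 = 0.163939 GPa^-1
1/Ex = 0.25/198 + 0.25/9 + 0.163939*0.25 = 0.0700253 GPa^-1
Ex = 14.28 GPa

14.28 GPa


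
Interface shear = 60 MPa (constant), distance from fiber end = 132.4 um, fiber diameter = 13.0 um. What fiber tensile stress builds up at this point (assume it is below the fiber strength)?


Force balance: sigma_f * (pi*d^2/4) = tau * (pi*d) * x  ->  sigma_f = 4 * tau * x / d
sigma_f = 4 * 60 * 132.4 / 13.0 = 2444.3 MPa

2444.3 MPa


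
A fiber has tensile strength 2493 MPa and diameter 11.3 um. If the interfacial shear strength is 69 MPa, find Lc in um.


Lc = sigma_f * d / (2 * tau_i) = 2493 * 11.3 / (2 * 69) = 204.1 um

204.1 um


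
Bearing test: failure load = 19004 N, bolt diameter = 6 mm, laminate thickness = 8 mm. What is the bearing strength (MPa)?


sigma_br = F/(d*h) = 19004/(6*8) = 395.9 MPa

395.9 MPa


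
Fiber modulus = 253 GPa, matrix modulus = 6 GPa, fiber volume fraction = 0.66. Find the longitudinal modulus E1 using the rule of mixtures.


E1 = Ef*Vf + Em*(1-Vf) = 253*0.66 + 6*0.34 = 169.02 GPa

169.02 GPa


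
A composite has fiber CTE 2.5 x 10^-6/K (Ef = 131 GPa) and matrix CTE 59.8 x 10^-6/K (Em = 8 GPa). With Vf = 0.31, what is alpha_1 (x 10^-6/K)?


E1 = Ef*Vf + Em*(1-Vf) = 46.13
alpha_1 = (alpha_f*Ef*Vf + alpha_m*Em*(1-Vf))/E1 = 9.36 x 10^-6/K

9.36 x 10^-6/K


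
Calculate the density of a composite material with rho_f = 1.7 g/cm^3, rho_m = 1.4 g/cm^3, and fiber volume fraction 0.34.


rho_c = rho_f*Vf + rho_m*(1-Vf) = 1.7*0.34 + 1.4*0.66 = 1.502 g/cm^3

1.502 g/cm^3


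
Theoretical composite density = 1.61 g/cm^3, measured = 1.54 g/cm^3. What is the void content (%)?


Void% = (rho_theo - rho_actual)/rho_theo * 100 = (1.61 - 1.54)/1.61 * 100 = 4.35%

4.35%


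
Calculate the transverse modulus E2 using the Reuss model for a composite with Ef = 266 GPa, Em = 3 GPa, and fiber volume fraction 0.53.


1/E2 = Vf/Ef + (1-Vf)/Em = 0.53/266 + 0.47/3
E2 = 6.3 GPa

6.3 GPa


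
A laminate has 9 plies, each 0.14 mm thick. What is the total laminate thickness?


h = n * t_ply = 9 * 0.14 = 1.26 mm

1.26 mm


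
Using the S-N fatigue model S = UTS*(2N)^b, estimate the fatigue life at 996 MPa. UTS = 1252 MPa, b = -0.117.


N = 0.5 * (S/UTS)^(1/b) = 0.5 * (996/1252)^(1/-0.117) = 3.5324 cycles

3.5324 cycles


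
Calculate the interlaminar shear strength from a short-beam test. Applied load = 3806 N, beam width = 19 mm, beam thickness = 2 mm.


ILSS = 3F/(4bh) = 3*3806/(4*19*2) = 75.12 MPa

75.12 MPa


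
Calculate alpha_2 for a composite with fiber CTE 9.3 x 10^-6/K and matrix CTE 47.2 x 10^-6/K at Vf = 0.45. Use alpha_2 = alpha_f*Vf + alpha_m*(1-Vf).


alpha_2 = alpha_f*Vf + alpha_m*(1-Vf) = 9.3*0.45 + 47.2*0.55 = 30.1 x 10^-6/K

30.1 x 10^-6/K


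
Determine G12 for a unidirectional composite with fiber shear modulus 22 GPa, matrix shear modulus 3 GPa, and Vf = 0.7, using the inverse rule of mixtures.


1/G12 = Vf/Gf + (1-Vf)/Gm = 0.7/22 + 0.3/3
G12 = 7.59 GPa

7.59 GPa


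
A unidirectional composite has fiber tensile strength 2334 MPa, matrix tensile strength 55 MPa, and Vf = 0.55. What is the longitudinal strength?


sigma_1 = sigma_f*Vf + sigma_m*(1-Vf) = 2334*0.55 + 55*0.45 = 1308.5 MPa

1308.5 MPa


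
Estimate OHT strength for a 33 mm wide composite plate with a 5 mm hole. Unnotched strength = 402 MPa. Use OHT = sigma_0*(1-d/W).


OHT = sigma_0*(1-d/W) = 402*(1-5/33) = 341.1 MPa

341.1 MPa


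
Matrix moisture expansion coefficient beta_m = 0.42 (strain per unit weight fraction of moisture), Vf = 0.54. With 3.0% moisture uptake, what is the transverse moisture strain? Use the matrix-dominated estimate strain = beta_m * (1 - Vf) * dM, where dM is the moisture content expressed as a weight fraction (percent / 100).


dM = 3.0/100 = 0.03
strain = beta_m * (1-Vf) * dM = 0.42 * 0.46 * 0.03 = 0.005796

0.005796


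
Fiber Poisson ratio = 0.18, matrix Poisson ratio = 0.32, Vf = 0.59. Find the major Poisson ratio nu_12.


nu_12 = nu_f*Vf + nu_m*(1-Vf) = 0.18*0.59 + 0.32*0.41 = 0.2374

0.2374


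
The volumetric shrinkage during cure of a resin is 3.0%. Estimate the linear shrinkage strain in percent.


Linear shrinkage ≈ vol_shrink/3 = 3.0/3 = 1.0%

1.0%


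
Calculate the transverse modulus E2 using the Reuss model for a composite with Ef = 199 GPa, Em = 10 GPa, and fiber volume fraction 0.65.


1/E2 = Vf/Ef + (1-Vf)/Em = 0.65/199 + 0.35/10
E2 = 26.13 GPa

26.13 GPa


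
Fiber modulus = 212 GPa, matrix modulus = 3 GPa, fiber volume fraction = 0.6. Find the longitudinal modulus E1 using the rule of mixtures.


E1 = Ef*Vf + Em*(1-Vf) = 212*0.6 + 3*0.4 = 128.4 GPa

128.4 GPa


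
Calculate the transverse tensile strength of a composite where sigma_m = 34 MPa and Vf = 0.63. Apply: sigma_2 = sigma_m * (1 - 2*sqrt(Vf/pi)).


factor = 1 - 2*sqrt(0.63/pi) = 0.1044
sigma_2 = 34 * 0.1044 = 3.55 MPa

3.55 MPa


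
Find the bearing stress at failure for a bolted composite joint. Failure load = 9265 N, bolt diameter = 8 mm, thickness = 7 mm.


sigma_br = F/(d*h) = 9265/(8*7) = 165.4 MPa

165.4 MPa


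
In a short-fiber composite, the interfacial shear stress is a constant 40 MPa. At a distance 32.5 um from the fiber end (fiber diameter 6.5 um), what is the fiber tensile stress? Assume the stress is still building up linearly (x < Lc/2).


Force balance: sigma_f * (pi*d^2/4) = tau * (pi*d) * x  ->  sigma_f = 4 * tau * x / d
sigma_f = 4 * 40 * 32.5 / 6.5 = 800.0 MPa

800.0 MPa


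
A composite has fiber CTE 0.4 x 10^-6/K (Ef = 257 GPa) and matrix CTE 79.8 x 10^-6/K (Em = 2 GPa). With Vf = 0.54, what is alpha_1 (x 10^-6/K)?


E1 = Ef*Vf + Em*(1-Vf) = 139.7
alpha_1 = (alpha_f*Ef*Vf + alpha_m*Em*(1-Vf))/E1 = 0.92 x 10^-6/K

0.92 x 10^-6/K


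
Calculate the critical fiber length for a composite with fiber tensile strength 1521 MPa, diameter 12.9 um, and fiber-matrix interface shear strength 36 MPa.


Lc = sigma_f * d / (2 * tau_i) = 1521 * 12.9 / (2 * 36) = 272.5 um

272.5 um


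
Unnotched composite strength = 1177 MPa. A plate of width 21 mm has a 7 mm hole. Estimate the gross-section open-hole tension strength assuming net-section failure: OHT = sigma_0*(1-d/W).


OHT = sigma_0*(1-d/W) = 1177*(1-7/21) = 784.7 MPa

784.7 MPa


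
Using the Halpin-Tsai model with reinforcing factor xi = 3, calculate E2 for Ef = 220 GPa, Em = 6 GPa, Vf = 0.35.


eta = (Ef/Em - 1)/(Ef/Em + xi) = (36.6667 - 1)/(36.6667 + 3) = 0.8992
E2 = Em*(1+xi*eta*Vf)/(1-eta*Vf) = 17.02 GPa

17.02 GPa


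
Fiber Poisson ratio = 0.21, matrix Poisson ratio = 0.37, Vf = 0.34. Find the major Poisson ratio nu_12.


nu_12 = nu_f*Vf + nu_m*(1-Vf) = 0.21*0.34 + 0.37*0.66 = 0.3156

0.3156


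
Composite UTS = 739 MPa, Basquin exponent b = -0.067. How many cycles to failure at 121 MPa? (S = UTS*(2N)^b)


N = 0.5 * (S/UTS)^(1/b) = 0.5 * (121/739)^(1/-0.067) = 2.6805e+11 cycles

2.6805e+11 cycles


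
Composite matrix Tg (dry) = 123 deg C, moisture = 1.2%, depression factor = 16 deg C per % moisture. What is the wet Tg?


Tg_wet = Tg_dry - k*moisture = 123 - 16*1.2 = 103.8 deg C

103.8 deg C


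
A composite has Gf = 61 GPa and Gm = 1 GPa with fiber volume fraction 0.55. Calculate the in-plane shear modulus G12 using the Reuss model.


1/G12 = Vf/Gf + (1-Vf)/Gm = 0.55/61 + 0.45/1
G12 = 2.18 GPa

2.18 GPa


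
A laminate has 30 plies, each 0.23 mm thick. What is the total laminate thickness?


h = n * t_ply = 30 * 0.23 = 6.9 mm

6.9 mm


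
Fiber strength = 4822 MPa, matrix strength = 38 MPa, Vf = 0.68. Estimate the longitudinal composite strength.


sigma_1 = sigma_f*Vf + sigma_m*(1-Vf) = 4822*0.68 + 38*0.32 = 3291.1 MPa

3291.1 MPa


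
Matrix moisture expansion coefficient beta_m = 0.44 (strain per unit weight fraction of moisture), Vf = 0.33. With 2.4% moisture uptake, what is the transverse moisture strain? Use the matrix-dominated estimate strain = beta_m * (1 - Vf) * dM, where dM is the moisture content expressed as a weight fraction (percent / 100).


dM = 2.4/100 = 0.024
strain = beta_m * (1-Vf) * dM = 0.44 * 0.67 * 0.024 = 0.0070752

0.0070752


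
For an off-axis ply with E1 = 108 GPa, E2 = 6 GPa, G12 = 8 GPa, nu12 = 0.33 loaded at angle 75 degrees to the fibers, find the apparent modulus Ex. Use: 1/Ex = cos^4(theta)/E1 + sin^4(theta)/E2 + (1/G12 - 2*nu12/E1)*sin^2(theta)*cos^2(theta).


cos^4(75) = 0.004487, sin^4(75) = 0.870513, sin^2(75)*cos^2(75) = 0.0625
1/G12 - 2*nu12/E1 = 1/8 - 2*0.33/108 = 0.118889 GPa^-1
1/Ex = 0.004487/108 + 0.870513/6 + 0.118889*0.0625 = 0.1525576 GPa^-1
Ex = 6.55 GPa

6.55 GPa


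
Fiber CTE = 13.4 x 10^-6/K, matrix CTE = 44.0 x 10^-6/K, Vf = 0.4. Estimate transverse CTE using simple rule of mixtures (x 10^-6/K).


alpha_2 = alpha_f*Vf + alpha_m*(1-Vf) = 13.4*0.4 + 44.0*0.6 = 31.8 x 10^-6/K

31.8 x 10^-6/K


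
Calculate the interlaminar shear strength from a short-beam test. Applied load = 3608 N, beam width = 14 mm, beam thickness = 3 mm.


ILSS = 3F/(4bh) = 3*3608/(4*14*3) = 64.43 MPa

64.43 MPa


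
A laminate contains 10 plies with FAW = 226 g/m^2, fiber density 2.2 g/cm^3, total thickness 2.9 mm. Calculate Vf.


Vf = n * FAW / (rho_f * h * 1000) = 10 * 226 / (2.2 * 2.9 * 1000) = 0.3542

0.3542


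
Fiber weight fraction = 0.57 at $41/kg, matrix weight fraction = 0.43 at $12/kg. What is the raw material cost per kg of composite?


Cost = cost_f*Wf + cost_m*Wm = 41*0.57 + 12*0.43 = $28.53/kg

$28.53/kg


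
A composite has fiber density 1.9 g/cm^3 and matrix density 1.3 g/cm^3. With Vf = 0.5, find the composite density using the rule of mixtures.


rho_c = rho_f*Vf + rho_m*(1-Vf) = 1.9*0.5 + 1.3*0.5 = 1.6 g/cm^3

1.6 g/cm^3


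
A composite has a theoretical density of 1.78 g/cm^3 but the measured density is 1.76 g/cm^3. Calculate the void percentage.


Void% = (rho_theo - rho_actual)/rho_theo * 100 = (1.78 - 1.76)/1.78 * 100 = 1.12%

1.12%


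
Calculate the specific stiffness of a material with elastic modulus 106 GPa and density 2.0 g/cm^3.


Specific stiffness = E/rho = 106/2.0 = 53.0 GPa/(g/cm^3)

53.0 GPa/(g/cm^3)


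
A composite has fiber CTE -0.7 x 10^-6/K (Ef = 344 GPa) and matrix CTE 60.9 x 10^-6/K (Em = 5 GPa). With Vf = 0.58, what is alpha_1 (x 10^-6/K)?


E1 = Ef*Vf + Em*(1-Vf) = 201.62
alpha_1 = (alpha_f*Ef*Vf + alpha_m*Em*(1-Vf))/E1 = -0.06 x 10^-6/K

-0.06 x 10^-6/K


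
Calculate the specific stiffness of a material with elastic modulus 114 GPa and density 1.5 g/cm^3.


Specific stiffness = E/rho = 114/1.5 = 76.0 GPa/(g/cm^3)

76.0 GPa/(g/cm^3)


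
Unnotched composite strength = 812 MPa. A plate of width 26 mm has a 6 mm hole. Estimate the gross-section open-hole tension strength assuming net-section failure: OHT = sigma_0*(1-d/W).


OHT = sigma_0*(1-d/W) = 812*(1-6/26) = 624.6 MPa

624.6 MPa


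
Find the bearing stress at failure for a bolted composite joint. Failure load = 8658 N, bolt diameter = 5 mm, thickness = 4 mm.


sigma_br = F/(d*h) = 8658/(5*4) = 432.9 MPa

432.9 MPa


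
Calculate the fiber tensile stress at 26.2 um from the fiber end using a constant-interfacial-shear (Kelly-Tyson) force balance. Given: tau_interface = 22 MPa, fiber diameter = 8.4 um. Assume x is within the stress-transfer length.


Force balance: sigma_f * (pi*d^2/4) = tau * (pi*d) * x  ->  sigma_f = 4 * tau * x / d
sigma_f = 4 * 22 * 26.2 / 8.4 = 274.5 MPa

274.5 MPa


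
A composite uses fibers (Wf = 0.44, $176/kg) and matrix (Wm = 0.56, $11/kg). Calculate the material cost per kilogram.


Cost = cost_f*Wf + cost_m*Wm = 176*0.44 + 11*0.56 = $83.6/kg

$83.6/kg


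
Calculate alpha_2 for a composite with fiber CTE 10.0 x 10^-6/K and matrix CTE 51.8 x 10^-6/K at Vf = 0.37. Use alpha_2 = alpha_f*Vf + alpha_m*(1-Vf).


alpha_2 = alpha_f*Vf + alpha_m*(1-Vf) = 10.0*0.37 + 51.8*0.63 = 36.3 x 10^-6/K

36.3 x 10^-6/K


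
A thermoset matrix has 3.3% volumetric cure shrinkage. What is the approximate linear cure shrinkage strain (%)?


Linear shrinkage ≈ vol_shrink/3 = 3.3/3 = 1.1%

1.1%


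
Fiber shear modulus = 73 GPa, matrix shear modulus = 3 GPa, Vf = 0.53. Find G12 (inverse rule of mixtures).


1/G12 = Vf/Gf + (1-Vf)/Gm = 0.53/73 + 0.47/3
G12 = 6.1 GPa

6.1 GPa


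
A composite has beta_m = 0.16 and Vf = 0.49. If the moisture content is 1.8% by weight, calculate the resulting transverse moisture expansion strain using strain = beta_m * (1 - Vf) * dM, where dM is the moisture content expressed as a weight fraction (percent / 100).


dM = 1.8/100 = 0.018
strain = beta_m * (1-Vf) * dM = 0.16 * 0.51 * 0.018 = 0.0014688

0.0014688


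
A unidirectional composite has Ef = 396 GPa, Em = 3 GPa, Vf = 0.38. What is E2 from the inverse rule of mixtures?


1/E2 = Vf/Ef + (1-Vf)/Em = 0.38/396 + 0.62/3
E2 = 4.82 GPa

4.82 GPa


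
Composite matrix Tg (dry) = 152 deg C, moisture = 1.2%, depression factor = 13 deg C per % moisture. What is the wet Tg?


Tg_wet = Tg_dry - k*moisture = 152 - 13*1.2 = 136.4 deg C

136.4 deg C


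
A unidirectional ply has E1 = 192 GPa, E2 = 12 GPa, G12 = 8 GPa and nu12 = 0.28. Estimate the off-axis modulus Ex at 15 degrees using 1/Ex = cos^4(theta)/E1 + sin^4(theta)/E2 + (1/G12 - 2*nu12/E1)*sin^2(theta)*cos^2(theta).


cos^4(15) = 0.870513, sin^4(15) = 0.004487, sin^2(15)*cos^2(15) = 0.0625
1/G12 - 2*nu12/E1 = 1/8 - 2*0.28/192 = 0.122083 GPa^-1
1/Ex = 0.870513/192 + 0.004487/12 + 0.122083*0.0625 = 0.0125381 GPa^-1
Ex = 79.76 GPa

79.76 GPa
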